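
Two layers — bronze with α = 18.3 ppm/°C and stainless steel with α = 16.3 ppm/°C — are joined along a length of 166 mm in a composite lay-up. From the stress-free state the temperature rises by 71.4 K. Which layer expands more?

bronze

α(bronze) = 18.3×10⁻⁶/K vs α(stainless steel) = 16.3×10⁻⁶/K.
Higher α expands more for the same ΔT: bronze.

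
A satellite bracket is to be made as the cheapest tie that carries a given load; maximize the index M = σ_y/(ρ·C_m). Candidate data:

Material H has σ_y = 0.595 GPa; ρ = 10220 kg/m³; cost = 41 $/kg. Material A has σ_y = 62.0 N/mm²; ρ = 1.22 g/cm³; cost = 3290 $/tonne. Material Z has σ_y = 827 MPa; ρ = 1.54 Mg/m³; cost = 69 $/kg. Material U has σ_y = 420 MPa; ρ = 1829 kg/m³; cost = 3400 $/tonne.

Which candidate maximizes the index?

material U

After converting to SI:
  material H: σ_y = 595.0 MPa, ρ = 10220 kg/m³, cost = 41.00 $/kg
  material A: σ_y = 62.00 MPa, ρ = 1220 kg/m³, cost = 3.290 $/kg
  material Z: σ_y = 827.0 MPa, ρ = 1540 kg/m³, cost = 69.00 $/kg
  material U: σ_y = 420.0 MPa, ρ = 1829 kg/m³, cost = 3.400 $/kg
  material U: M = 67.5 kN·m per $
  material A: M = 15.4 kN·m per $
  material Z: M = 7.78 kN·m per $
  material H: M = 1.42 kN·m per $
Highest index: material U.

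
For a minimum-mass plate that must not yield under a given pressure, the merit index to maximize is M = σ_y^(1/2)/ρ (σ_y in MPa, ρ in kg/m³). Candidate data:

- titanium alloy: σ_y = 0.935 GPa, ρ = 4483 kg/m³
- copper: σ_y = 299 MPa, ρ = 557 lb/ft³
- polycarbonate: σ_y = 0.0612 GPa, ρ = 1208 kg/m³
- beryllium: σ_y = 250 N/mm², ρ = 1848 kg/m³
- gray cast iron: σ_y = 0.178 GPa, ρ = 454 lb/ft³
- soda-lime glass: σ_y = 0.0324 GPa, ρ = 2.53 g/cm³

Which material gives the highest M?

beryllium

After converting to SI:
  titanium alloy: σ_y = 935.0 MPa, ρ = 4483 kg/m³
  copper: σ_y = 299.0 MPa, ρ = 8922 kg/m³
  polycarbonate: σ_y = 61.20 MPa, ρ = 1208 kg/m³
  beryllium: σ_y = 250.0 MPa, ρ = 1848 kg/m³
  gray cast iron: σ_y = 178.0 MPa, ρ = 7272 kg/m³
  soda-lime glass: σ_y = 32.40 MPa, ρ = 2530 kg/m³
  beryllium: M = 8.56×10⁻³
  titanium alloy: M = 6.82×10⁻³
  polycarbonate: M = 6.48×10⁻³
  soda-lime glass: M = 2.25×10⁻³
  copper: M = 1.94×10⁻³
  gray cast iron: M = 1.83×10⁻³
Beryllium ranks first.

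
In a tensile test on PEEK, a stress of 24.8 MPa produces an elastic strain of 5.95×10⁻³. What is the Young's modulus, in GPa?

E = σ/ε = 24.8 MPa / 5.95×10⁻³ = 4168 MPa = 4.17 GPa.

4.17 GPa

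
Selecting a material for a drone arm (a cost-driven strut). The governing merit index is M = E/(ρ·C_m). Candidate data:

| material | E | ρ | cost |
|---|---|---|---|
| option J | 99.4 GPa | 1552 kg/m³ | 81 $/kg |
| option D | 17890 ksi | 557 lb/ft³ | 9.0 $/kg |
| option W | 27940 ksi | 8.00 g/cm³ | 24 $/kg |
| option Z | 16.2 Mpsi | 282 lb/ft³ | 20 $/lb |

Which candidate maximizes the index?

option D

Putting every candidate on a common basis:
  option J: E = 99.40 GPa, ρ = 1552 kg/m³, cost = 81.00 $/kg
  option D: E = 123.3 GPa, ρ = 8922 kg/m³, cost = 9.000 $/kg
  option W: E = 192.6 GPa, ρ = 8000 kg/m³, cost = 24.00 $/kg
  option Z: E = 111.7 GPa, ρ = 4517 kg/m³, cost = 44.09 $/kg
  option D: M = 1.54 MN·m per $
  option W: M = 1.00 MN·m per $
  option J: M = 0.791 MN·m per $
  option Z: M = 0.561 MN·m per $
Option D ranks first.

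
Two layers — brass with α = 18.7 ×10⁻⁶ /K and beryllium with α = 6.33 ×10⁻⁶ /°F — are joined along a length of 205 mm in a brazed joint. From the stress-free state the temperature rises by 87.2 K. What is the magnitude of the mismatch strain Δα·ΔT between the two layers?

beryllium: α = 6.33×10⁻⁶/°F × 9/5 = 11.4×10⁻⁶/K.
Δα = |18.7 − 11.4|×10⁻⁶/K = 7.31×10⁻⁶/K.
Mismatch strain = Δα·ΔT = 7.31×10⁻⁶ × 87.2 = 6.37×10⁻⁴.

6.37×10⁻⁴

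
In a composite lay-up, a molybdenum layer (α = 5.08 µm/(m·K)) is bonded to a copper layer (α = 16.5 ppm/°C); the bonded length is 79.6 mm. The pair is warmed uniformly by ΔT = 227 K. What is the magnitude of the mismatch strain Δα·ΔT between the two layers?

2.59×10⁻³

Δα = |5.08 − 16.5|×10⁻⁶/K = 11.4×10⁻⁶/K.
Mismatch strain = Δα·ΔT = 11.4×10⁻⁶ × 227.0 = 2.59×10⁻³.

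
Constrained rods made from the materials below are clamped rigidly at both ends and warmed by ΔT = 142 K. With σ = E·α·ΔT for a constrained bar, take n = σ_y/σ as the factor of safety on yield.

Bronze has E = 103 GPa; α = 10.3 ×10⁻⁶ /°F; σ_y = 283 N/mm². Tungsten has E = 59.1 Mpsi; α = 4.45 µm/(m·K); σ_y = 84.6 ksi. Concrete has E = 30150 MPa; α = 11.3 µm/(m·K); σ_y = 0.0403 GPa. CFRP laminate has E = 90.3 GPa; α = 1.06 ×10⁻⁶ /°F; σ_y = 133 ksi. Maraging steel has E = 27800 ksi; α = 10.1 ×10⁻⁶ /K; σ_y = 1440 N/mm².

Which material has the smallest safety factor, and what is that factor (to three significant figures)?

Converting E to GPa, α to ×10⁻⁶/K, σ_y to MPa, then σ and n for each:
  bronze: E = 103.0, α = 18.5, σ_y = 283.0 → σ = 271 MPa, n = 1.04
  tungsten: E = 407.5, α = 4.45, σ_y = 583.3 → σ = 257 MPa, n = 2.27
  concrete: E = 30.15, α = 11.3, σ_y = 40.30 → σ = 48.4 MPa, n = 0.833
  CFRP laminate: E = 90.30, α = 1.91, σ_y = 917.0 → σ = 24.5 MPa, n = 37.5
  maraging steel: E = 191.7, α = 10.1, σ_y = 1440 → σ = 275 MPa, n = 5.24
Smallest n: concrete with n = 0.833.

concrete, n = 0.833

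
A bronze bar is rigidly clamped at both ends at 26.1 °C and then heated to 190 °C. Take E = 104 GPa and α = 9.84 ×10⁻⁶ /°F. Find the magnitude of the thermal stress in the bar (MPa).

α = 9.84×10⁻⁶/°F × 9/5 = 17.7×10⁻⁶/K.
ΔT = 163.9 K. Constrained thermal stress σ = E·α·ΔT = 104.0×10³ MPa × 17.7×10⁻⁶ × 163.9 = 302 MPa (compressive).

302 MPa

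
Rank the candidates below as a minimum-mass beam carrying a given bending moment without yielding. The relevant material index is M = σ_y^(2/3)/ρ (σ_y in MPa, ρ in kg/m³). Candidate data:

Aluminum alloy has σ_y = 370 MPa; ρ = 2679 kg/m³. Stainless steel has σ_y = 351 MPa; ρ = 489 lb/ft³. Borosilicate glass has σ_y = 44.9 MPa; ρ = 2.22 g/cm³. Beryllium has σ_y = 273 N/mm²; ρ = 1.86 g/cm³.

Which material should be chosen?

In SI units:
  aluminum alloy: σ_y = 370.0 MPa, ρ = 2679 kg/m³
  stainless steel: σ_y = 351.0 MPa, ρ = 7833 kg/m³
  borosilicate glass: σ_y = 44.90 MPa, ρ = 2220 kg/m³
  beryllium: σ_y = 273.0 MPa, ρ = 1860 kg/m³
  beryllium: M = 22.6×10⁻³
  aluminum alloy: M = 19.2×10⁻³
  stainless steel: M = 6.35×10⁻³
  borosilicate glass: M = 5.69×10⁻³
Highest index: beryllium.

beryllium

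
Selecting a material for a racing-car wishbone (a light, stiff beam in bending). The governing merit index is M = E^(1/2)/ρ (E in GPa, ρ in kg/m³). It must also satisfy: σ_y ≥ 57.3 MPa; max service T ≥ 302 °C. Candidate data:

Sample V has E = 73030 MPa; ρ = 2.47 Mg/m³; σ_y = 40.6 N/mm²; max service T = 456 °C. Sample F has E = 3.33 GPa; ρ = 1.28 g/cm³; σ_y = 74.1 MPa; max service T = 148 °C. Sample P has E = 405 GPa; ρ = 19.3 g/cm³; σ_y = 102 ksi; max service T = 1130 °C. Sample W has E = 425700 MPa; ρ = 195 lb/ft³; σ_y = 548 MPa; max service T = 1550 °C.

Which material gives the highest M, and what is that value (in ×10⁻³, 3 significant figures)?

sample W, M = 6.61×10⁻³

Screen on constraints: σ_y ≥ 57.3 MPa; max service T ≥ 302 °C. Survivors: sample P, sample W.
Convert each candidate to consistent units, then evaluate M:
  sample P: E = 405.0 GPa, ρ = 19300 kg/m³
  sample W: E = 425.7 GPa, ρ = 3124 kg/m³
  sample W: M = 6.61×10⁻³
  sample P: M = 1.04×10⁻³
The maximum is for sample W.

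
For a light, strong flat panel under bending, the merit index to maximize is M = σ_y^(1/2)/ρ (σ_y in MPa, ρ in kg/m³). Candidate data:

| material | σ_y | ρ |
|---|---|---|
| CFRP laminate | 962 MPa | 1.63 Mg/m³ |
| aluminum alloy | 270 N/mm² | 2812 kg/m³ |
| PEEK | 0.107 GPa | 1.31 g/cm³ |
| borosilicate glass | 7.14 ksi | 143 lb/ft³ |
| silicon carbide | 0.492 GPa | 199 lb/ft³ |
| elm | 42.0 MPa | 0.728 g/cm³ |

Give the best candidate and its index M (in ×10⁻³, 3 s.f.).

CFRP laminate, M = 19.0×10⁻³

In SI units:
  CFRP laminate: σ_y = 962.0 MPa, ρ = 1630 kg/m³
  aluminum alloy: σ_y = 270.0 MPa, ρ = 2812 kg/m³
  PEEK: σ_y = 107.0 MPa, ρ = 1310 kg/m³
  borosilicate glass: σ_y = 49.23 MPa, ρ = 2291 kg/m³
  silicon carbide: σ_y = 492.0 MPa, ρ = 3188 kg/m³
  elm: σ_y = 42.00 MPa, ρ = 728.0 kg/m³
  CFRP laminate: M = 19.0×10⁻³
  elm: M = 8.90×10⁻³
  PEEK: M = 7.90×10⁻³
  silicon carbide: M = 6.96×10⁻³
  aluminum alloy: M = 5.84×10⁻³
  borosilicate glass: M = 3.06×10⁻³
CFRP laminate has the largest M.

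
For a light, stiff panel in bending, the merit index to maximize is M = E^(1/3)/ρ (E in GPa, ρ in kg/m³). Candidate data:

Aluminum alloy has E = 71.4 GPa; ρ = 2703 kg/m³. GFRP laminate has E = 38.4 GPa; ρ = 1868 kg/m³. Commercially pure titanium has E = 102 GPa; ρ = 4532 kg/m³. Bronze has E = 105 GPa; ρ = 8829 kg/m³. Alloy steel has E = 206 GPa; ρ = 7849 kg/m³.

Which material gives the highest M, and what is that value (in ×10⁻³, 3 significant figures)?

GFRP laminate, M = 1.81×10⁻³

Per-candidate index values:
  GFRP laminate: M = 1.81×10⁻³
  aluminum alloy: M = 1.53×10⁻³
  commercially pure titanium: M = 1.03×10⁻³
  alloy steel: M = 0.752×10⁻³
  bronze: M = 0.534×10⁻³
GFRP laminate ranks first.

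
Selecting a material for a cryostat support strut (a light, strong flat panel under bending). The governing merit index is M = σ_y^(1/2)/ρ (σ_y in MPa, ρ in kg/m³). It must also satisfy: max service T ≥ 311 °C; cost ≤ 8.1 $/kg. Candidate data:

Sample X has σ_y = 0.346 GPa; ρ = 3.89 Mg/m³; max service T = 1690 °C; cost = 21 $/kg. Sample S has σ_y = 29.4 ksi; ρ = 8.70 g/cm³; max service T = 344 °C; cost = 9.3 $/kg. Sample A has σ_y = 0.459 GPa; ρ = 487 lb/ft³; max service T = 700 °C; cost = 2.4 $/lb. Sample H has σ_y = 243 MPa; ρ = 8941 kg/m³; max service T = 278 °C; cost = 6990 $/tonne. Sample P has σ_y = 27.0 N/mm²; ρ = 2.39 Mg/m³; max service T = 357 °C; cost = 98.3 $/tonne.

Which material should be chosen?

sample A

Screen on constraints: max service T ≥ 311 °C; cost ≤ 8.1 $/kg. Survivors: sample A, sample P.
After converting to SI:
  sample A: σ_y = 459.0 MPa, ρ = 7801 kg/m³
  sample P: σ_y = 27.00 MPa, ρ = 2390 kg/m³
  sample A: M = 2.75×10⁻³
  sample P: M = 2.17×10⁻³
The maximum is for sample A.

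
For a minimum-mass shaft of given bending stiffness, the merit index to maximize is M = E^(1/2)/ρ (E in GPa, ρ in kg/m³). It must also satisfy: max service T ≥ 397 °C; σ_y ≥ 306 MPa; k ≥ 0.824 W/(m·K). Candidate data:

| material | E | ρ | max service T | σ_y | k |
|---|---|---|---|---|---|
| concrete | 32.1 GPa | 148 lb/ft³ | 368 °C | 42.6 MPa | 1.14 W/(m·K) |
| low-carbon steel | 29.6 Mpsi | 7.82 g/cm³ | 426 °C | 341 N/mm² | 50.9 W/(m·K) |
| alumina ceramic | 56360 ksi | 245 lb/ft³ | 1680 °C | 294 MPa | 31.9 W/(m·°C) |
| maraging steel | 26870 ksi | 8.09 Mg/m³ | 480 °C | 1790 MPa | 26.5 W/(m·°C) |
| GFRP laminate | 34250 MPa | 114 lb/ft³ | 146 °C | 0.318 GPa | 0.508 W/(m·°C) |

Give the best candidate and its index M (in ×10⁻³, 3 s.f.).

low-carbon steel, M = 1.83×10⁻³

Screen on constraints: max service T ≥ 397 °C; σ_y ≥ 306 MPa; k ≥ 0.824 W/(m·K). Survivors: low-carbon steel, maraging steel.
Convert each candidate to consistent units, then evaluate M:
  low-carbon steel: E = 204.1 GPa, ρ = 7820 kg/m³
  maraging steel: E = 185.3 GPa, ρ = 8090 kg/m³
  low-carbon steel: M = 1.83×10⁻³
  maraging steel: M = 1.68×10⁻³
Low-carbon steel ranks first.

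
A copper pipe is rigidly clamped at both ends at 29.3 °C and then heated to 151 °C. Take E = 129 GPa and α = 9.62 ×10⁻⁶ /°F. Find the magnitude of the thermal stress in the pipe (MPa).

272 MPa

α = 9.62×10⁻⁶/°F × 9/5 = 17.3×10⁻⁶/K.
ΔT = 121.7 K. Constrained thermal stress σ = E·α·ΔT = 129.0×10³ MPa × 17.3×10⁻⁶ × 121.7 = 272 MPa (compressive).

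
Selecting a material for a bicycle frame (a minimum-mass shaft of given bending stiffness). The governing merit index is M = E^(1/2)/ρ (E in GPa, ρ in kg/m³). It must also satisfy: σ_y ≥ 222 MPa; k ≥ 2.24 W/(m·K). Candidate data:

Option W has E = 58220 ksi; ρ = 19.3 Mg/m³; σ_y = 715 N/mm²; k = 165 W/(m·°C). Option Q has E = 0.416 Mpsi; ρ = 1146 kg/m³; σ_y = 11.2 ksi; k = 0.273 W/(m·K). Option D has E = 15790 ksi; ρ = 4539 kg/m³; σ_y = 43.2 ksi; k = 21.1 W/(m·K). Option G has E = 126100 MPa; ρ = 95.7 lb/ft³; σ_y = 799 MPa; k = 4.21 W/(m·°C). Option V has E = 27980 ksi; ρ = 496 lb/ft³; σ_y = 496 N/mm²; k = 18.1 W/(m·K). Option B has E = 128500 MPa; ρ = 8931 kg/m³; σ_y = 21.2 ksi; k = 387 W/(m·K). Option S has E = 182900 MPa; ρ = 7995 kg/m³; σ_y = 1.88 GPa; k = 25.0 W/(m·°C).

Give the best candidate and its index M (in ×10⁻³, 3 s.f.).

Screen on constraints: σ_y ≥ 222 MPa; k ≥ 2.24 W/(m·K). Survivors: option W, option D, option G, option V, option S.
Putting every candidate on a common basis:
  option W: E = 401.4 GPa, ρ = 19300 kg/m³
  option D: E = 108.9 GPa, ρ = 4539 kg/m³
  option G: E = 126.1 GPa, ρ = 1533 kg/m³
  option V: E = 192.9 GPa, ρ = 7945 kg/m³
  option S: E = 182.9 GPa, ρ = 7995 kg/m³
  option G: M = 7.33×10⁻³
  option D: M = 2.30×10⁻³
  option V: M = 1.75×10⁻³
  option S: M = 1.69×10⁻³
  option W: M = 1.04×10⁻³
Option G ranks first.

option G, M = 7.33×10⁻³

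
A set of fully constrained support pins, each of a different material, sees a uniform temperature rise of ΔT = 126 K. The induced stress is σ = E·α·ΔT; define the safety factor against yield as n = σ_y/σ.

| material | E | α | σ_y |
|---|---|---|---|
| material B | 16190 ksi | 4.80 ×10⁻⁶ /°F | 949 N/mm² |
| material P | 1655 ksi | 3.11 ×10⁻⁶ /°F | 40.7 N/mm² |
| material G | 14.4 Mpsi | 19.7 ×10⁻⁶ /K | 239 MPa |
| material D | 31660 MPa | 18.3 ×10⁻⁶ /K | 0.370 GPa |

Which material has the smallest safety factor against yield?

material G

In consistent units (E in GPa, α in ×10⁻⁶/K, σ_y in MPa):
  material B: E = 111.6, α = 8.64, σ_y = 949.0 → σ = 122 MPa, n = 7.81
  material P: E = 11.41, α = 5.60, σ_y = 40.70 → σ = 8.05 MPa, n = 5.06
  material G: E = 99.28, α = 19.7, σ_y = 239.0 → σ = 246 MPa, n = 0.970
  material D: E = 31.66, α = 18.3, σ_y = 370.0 → σ = 73.0 MPa, n = 5.07
The minimum is material G at n = 0.970.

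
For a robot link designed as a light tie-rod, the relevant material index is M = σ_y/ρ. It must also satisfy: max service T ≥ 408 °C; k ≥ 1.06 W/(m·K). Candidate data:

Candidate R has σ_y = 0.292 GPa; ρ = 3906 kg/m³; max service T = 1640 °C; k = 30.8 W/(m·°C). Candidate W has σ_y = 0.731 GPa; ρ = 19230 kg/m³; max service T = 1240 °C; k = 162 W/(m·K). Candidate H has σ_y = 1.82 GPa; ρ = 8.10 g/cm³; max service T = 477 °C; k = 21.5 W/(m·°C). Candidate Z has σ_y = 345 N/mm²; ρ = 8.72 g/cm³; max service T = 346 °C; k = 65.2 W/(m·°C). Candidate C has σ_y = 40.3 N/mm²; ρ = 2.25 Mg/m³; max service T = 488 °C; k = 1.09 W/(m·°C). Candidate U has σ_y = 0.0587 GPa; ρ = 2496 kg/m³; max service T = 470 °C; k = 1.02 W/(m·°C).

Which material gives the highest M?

Screen on constraints: max service T ≥ 408 °C; k ≥ 1.06 W/(m·K). Survivors: candidate R, candidate W, candidate H, candidate C.
Convert each candidate to consistent units, then evaluate M:
  candidate R: σ_y = 292.0 MPa, ρ = 3906 kg/m³
  candidate W: σ_y = 731.0 MPa, ρ = 19230 kg/m³
  candidate H: σ_y = 1820 MPa, ρ = 8100 kg/m³
  candidate C: σ_y = 40.30 MPa, ρ = 2250 kg/m³
  candidate H: M = 225 kN·m/kg
  candidate R: M = 74.8 kN·m/kg
  candidate W: M = 38.0 kN·m/kg
  candidate C: M = 17.9 kN·m/kg
The maximum is for candidate H.

candidate H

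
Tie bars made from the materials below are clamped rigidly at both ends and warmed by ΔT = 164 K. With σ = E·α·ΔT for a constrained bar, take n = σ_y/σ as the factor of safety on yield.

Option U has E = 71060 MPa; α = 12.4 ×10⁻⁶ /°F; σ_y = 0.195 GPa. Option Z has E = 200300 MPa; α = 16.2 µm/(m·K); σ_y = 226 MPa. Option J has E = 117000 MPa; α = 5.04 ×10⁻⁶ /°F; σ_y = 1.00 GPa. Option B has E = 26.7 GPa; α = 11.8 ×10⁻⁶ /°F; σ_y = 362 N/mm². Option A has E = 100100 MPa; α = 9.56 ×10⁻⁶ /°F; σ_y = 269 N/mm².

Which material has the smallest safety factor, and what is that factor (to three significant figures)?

With everything in SI (GPa, ×10⁻⁶/K, MPa):
  option U: E = 71.06, α = 22.3, σ_y = 195.0 → σ = 260 MPa, n = 0.750
  option Z: E = 200.3, α = 16.2, σ_y = 226.0 → σ = 532 MPa, n = 0.425
  option J: E = 117.0, α = 9.07, σ_y = 1000 → σ = 174 MPa, n = 5.74
  option B: E = 26.70, α = 21.2, σ_y = 362.0 → σ = 93.0 MPa, n = 3.89
  option A: E = 100.1, α = 17.2, σ_y = 269.0 → σ = 282 MPa, n = 0.952
The minimum is option Z at n = 0.425.

option Z, n = 0.425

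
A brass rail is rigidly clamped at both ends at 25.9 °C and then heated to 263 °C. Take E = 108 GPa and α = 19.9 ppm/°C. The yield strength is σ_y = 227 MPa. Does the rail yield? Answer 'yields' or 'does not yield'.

yields

ΔT = 237.1 K. Constrained thermal stress σ = E·α·ΔT = 108.0×10³ MPa × 19.9×10⁻⁶ × 237.1 = 510 MPa (compressive).
Compare to σ_y = 227 MPa: σ ≥ σ_y, so it yields.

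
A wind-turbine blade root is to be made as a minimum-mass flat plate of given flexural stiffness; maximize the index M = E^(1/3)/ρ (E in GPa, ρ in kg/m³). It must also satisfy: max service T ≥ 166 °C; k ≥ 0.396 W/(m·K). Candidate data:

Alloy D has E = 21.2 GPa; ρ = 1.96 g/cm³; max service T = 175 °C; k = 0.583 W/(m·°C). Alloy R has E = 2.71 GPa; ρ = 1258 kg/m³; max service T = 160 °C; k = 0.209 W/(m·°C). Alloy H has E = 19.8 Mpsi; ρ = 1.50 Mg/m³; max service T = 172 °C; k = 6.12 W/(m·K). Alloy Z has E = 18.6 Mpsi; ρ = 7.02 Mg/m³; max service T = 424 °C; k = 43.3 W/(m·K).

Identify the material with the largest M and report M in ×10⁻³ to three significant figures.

Screen on constraints: max service T ≥ 166 °C; k ≥ 0.396 W/(m·K). Survivors: alloy D, alloy H, alloy Z.
Normalizing units and computing the index:
  alloy D: E = 21.20 GPa, ρ = 1960 kg/m³
  alloy H: E = 136.5 GPa, ρ = 1500 kg/m³
  alloy Z: E = 128.2 GPa, ρ = 7020 kg/m³
  alloy H: M = 3.43×10⁻³
  alloy D: M = 1.41×10⁻³
  alloy Z: M = 0.718×10⁻³
Highest index: alloy H.

alloy H, M = 3.43×10⁻³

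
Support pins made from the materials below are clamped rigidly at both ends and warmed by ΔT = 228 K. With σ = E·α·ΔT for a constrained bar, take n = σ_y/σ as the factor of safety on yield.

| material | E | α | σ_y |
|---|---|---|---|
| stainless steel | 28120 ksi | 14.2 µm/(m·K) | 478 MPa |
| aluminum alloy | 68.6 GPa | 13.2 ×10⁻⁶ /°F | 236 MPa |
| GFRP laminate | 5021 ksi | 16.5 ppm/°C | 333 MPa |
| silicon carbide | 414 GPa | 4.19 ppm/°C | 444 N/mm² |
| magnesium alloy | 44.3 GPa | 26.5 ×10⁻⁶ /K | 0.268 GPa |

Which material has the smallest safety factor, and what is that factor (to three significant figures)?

Converting E to GPa, α to ×10⁻⁶/K, σ_y to MPa, then σ and n for each:
  stainless steel: E = 193.9, α = 14.2, σ_y = 478.0 → σ = 628 MPa, n = 0.762
  aluminum alloy: E = 68.60, α = 23.8, σ_y = 236.0 → σ = 372 MPa, n = 0.635
  GFRP laminate: E = 34.62, α = 16.5, σ_y = 333.0 → σ = 130 MPa, n = 2.56
  silicon carbide: E = 414.0, α = 4.19, σ_y = 444.0 → σ = 396 MPa, n = 1.12
  magnesium alloy: E = 44.30, α = 26.5, σ_y = 268.0 → σ = 268 MPa, n = 1.00
Aluminum alloy has the lowest safety factor, n = 0.635.

aluminum alloy, n = 0.635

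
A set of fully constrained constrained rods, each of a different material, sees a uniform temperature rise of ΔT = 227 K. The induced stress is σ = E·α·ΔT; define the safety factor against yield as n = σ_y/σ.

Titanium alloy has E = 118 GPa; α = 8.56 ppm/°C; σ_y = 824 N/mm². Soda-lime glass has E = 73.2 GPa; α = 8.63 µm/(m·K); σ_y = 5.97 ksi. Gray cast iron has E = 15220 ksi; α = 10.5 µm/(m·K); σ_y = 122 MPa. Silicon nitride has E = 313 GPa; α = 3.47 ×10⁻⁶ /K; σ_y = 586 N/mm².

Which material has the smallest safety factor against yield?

soda-lime glass

Per material, after unit conversion:
  titanium alloy: E = 118.0, α = 8.56, σ_y = 824.0 → σ = 229 MPa, n = 3.59
  soda-lime glass: E = 73.20, α = 8.63, σ_y = 41.16 → σ = 143 MPa, n = 0.287
  gray cast iron: E = 104.9, α = 10.5, σ_y = 122.0 → σ = 250 MPa, n = 0.488
  silicon nitride: E = 313.0, α = 3.47, σ_y = 586.0 → σ = 247 MPa, n = 2.38
Smallest n: soda-lime glass with n = 0.287.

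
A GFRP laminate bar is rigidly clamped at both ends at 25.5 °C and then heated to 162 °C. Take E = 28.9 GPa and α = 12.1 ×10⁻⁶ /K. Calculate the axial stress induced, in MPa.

ΔT = 136.5 K. Constrained thermal stress σ = E·α·ΔT = 28.90×10³ MPa × 12.1×10⁻⁶ × 136.5 = 47.7 MPa (compressive).

47.7 MPa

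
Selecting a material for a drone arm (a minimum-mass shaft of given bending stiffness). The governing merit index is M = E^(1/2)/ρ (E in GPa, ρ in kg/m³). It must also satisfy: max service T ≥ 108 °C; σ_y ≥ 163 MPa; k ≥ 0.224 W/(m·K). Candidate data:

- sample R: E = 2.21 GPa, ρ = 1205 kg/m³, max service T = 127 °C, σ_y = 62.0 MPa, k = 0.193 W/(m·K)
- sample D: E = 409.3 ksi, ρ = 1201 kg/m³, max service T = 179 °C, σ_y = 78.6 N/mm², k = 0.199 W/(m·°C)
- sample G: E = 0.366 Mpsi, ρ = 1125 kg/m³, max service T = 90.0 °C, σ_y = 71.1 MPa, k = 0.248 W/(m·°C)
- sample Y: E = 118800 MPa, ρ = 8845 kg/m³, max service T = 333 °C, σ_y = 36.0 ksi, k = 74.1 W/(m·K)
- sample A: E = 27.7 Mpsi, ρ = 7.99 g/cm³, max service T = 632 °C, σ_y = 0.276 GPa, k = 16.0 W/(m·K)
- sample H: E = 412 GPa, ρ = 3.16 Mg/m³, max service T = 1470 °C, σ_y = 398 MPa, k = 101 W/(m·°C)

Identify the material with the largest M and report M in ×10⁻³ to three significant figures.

sample H, M = 6.42×10⁻³

Screen on constraints: max service T ≥ 108 °C; σ_y ≥ 163 MPa; k ≥ 0.224 W/(m·K). Survivors: sample Y, sample A, sample H.
After converting to SI:
  sample Y: E = 118.8 GPa, ρ = 8845 kg/m³
  sample A: E = 191.0 GPa, ρ = 7990 kg/m³
  sample H: E = 412.0 GPa, ρ = 3160 kg/m³
  sample H: M = 6.42×10⁻³
  sample A: M = 1.73×10⁻³
  sample Y: M = 1.23×10⁻³
Sample H ranks first.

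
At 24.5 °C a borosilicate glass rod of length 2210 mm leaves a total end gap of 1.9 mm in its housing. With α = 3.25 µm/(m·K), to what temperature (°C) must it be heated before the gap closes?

α·L₀·ΔT = 1.9 mm ⇒ ΔT = 1.9 / (3.25×10⁻⁶ × 2210.0) = 264.5 K.
T = 24.5 + 264.5 = 289.0 °C.

289 °C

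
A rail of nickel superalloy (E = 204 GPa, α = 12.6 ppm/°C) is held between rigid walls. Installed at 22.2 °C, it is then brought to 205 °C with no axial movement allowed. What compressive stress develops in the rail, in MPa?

ΔT = 182.8 K. Constrained thermal stress σ = E·α·ΔT = 204.0×10³ MPa × 12.6×10⁻⁶ × 182.8 = 470 MPa (compressive).

470 MPa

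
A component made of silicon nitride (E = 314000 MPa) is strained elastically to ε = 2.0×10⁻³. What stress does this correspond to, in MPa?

E = 314000 MPa = 314.0 GPa.
σ = E·ε = 314000 MPa × 2.0×10⁻³ = 628 MPa.

628 MPa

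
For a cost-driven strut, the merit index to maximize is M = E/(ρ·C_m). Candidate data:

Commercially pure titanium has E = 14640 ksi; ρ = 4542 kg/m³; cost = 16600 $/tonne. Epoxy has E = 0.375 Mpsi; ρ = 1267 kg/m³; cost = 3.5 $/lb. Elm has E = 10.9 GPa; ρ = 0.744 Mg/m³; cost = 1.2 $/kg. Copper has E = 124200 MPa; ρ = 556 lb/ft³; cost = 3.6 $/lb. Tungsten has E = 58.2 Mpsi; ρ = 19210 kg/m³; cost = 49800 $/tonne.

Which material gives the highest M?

Convert each candidate to consistent units, then evaluate M:
  commercially pure titanium: E = 100.9 GPa, ρ = 4542 kg/m³, cost = 16.60 $/kg
  epoxy: E = 2.586 GPa, ρ = 1267 kg/m³, cost = 7.716 $/kg
  elm: E = 10.90 GPa, ρ = 744.0 kg/m³, cost = 1.200 $/kg
  copper: E = 124.2 GPa, ρ = 8906 kg/m³, cost = 7.937 $/kg
  tungsten: E = 401.3 GPa, ρ = 19210 kg/m³, cost = 49.80 $/kg
  elm: M = 12.2 MN·m per $
  copper: M = 1.76 MN·m per $
  commercially pure titanium: M = 1.34 MN·m per $
  tungsten: M = 0.419 MN·m per $
  epoxy: M = 0.264 MN·m per $
Elm ranks first.

elm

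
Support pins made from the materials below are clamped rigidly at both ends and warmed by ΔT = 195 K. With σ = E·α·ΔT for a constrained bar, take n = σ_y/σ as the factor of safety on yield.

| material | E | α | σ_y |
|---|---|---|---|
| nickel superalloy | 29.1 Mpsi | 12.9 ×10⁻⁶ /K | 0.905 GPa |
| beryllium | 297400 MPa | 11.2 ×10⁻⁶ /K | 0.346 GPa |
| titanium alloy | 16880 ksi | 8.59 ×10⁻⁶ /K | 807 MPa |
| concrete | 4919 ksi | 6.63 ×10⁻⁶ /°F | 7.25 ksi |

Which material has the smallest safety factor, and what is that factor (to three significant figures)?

With everything in SI (GPa, ×10⁻⁶/K, MPa):
  nickel superalloy: E = 200.6, α = 12.9, σ_y = 905.0 → σ = 505 MPa, n = 1.79
  beryllium: E = 297.4, α = 11.2, σ_y = 346.0 → σ = 650 MPa, n = 0.533
  titanium alloy: E = 116.4, α = 8.59, σ_y = 807.0 → σ = 195 MPa, n = 4.14
  concrete: E = 33.92, α = 11.9, σ_y = 49.99 → σ = 78.9 MPa, n = 0.633
Smallest n: beryllium with n = 0.533.

beryllium, n = 0.533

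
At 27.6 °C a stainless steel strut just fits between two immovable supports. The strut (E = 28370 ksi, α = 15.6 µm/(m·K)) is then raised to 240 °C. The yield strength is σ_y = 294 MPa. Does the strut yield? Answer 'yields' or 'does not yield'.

yields

E = 28370 ksi = 195.6 GPa.
ΔT = 212.4 K. Constrained thermal stress σ = E·α·ΔT = 195.6×10³ MPa × 15.6×10⁻⁶ × 212.4 = 648 MPa (compressive).
Compare to σ_y = 294 MPa: σ ≥ σ_y, so it yields.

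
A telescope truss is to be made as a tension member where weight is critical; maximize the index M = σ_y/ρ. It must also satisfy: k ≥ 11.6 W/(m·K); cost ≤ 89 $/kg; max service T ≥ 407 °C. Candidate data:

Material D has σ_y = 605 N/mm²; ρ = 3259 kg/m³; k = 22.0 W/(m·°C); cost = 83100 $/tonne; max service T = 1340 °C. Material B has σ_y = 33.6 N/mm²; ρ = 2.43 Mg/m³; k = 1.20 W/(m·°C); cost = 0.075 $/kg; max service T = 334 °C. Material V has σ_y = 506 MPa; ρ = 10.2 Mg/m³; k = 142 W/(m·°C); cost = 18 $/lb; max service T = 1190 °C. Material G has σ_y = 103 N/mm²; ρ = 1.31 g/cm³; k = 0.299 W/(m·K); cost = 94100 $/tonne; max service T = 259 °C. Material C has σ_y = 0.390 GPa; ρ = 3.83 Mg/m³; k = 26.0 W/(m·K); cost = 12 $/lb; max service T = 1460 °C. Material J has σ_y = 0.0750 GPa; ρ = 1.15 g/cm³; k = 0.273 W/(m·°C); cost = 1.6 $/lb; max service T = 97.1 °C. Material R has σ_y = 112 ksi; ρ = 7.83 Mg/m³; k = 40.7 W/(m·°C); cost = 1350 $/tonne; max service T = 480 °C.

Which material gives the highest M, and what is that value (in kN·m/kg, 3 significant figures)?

Screen on constraints: k ≥ 11.6 W/(m·K); cost ≤ 89 $/kg; max service T ≥ 407 °C. Survivors: material D, material V, material C, material R.
Putting every candidate on a common basis:
  material D: σ_y = 605.0 MPa, ρ = 3259 kg/m³
  material V: σ_y = 506.0 MPa, ρ = 10200 kg/m³
  material C: σ_y = 390.0 MPa, ρ = 3830 kg/m³
  material R: σ_y = 772.2 MPa, ρ = 7830 kg/m³
  material D: M = 186 kN·m/kg
  material C: M = 102 kN·m/kg
  material R: M = 98.6 kN·m/kg
  material V: M = 49.6 kN·m/kg
Material D has the largest M.

material D, M = 186 kN·m/kg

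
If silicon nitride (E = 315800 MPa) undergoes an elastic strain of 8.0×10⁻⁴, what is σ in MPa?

253 MPa

E = 315800 MPa = 315.8 GPa.
σ = E·ε = 315800 MPa × 8.0×10⁻⁴ = 253 MPa.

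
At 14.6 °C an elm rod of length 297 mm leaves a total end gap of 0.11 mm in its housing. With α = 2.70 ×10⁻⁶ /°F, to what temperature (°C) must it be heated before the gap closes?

α = 2.70×10⁻⁶/°F × 9/5 = 4.86×10⁻⁶/K.
α·L₀·ΔT = 0.11 mm ⇒ ΔT = 0.11 / (4.86×10⁻⁶ × 297.0) = 76.21 K.
T = 14.6 + 76.21 = 90.81 °C.

90.8 °C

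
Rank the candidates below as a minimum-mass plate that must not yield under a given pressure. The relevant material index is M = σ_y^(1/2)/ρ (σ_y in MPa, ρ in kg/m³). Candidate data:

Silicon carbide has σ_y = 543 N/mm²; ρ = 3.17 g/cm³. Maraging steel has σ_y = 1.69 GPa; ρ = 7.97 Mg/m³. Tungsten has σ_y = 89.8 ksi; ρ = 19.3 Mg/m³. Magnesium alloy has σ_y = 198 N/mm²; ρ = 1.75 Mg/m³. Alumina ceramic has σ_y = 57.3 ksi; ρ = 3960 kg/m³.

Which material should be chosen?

After converting to SI:
  silicon carbide: σ_y = 543.0 MPa, ρ = 3170 kg/m³
  maraging steel: σ_y = 1690 MPa, ρ = 7970 kg/m³
  tungsten: σ_y = 619.1 MPa, ρ = 19300 kg/m³
  magnesium alloy: σ_y = 198.0 MPa, ρ = 1750 kg/m³
  alumina ceramic: σ_y = 395.1 MPa, ρ = 3960 kg/m³
  magnesium alloy: M = 8.04×10⁻³
  silicon carbide: M = 7.35×10⁻³
  maraging steel: M = 5.16×10⁻³
  alumina ceramic: M = 5.02×10⁻³
  tungsten: M = 1.29×10⁻³
Magnesium alloy ranks first.

magnesium alloy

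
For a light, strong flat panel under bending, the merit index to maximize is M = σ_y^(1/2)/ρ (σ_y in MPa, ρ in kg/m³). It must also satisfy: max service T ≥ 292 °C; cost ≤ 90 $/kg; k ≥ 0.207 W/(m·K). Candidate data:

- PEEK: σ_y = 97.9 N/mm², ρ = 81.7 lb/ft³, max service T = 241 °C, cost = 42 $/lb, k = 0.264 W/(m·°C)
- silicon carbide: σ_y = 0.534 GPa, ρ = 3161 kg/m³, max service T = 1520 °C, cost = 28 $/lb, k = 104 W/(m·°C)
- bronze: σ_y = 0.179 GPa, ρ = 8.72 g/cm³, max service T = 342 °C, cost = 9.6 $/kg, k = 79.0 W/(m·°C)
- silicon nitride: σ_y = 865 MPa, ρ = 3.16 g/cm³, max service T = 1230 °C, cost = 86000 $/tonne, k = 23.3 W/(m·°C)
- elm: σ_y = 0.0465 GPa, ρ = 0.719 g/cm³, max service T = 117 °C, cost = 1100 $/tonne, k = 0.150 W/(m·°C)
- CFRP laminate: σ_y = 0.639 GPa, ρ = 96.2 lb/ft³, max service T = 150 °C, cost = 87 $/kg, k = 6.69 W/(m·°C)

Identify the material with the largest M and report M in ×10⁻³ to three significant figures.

Screen on constraints: max service T ≥ 292 °C; cost ≤ 90 $/kg; k ≥ 0.207 W/(m·K). Survivors: silicon carbide, bronze, silicon nitride.
Putting every candidate on a common basis:
  silicon carbide: σ_y = 534.0 MPa, ρ = 3161 kg/m³
  bronze: σ_y = 179.0 MPa, ρ = 8720 kg/m³
  silicon nitride: σ_y = 865.0 MPa, ρ = 3160 kg/m³
  silicon nitride: M = 9.31×10⁻³
  silicon carbide: M = 7.31×10⁻³
  bronze: M = 1.53×10⁻³
Silicon nitride has the largest M.

silicon nitride, M = 9.31×10⁻³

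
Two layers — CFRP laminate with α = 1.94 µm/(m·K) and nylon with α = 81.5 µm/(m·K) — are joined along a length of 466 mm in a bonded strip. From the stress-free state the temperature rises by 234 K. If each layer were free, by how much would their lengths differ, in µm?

8680 µm

Δα = |1.94 − 81.5|×10⁻⁶/K = 79.6×10⁻⁶/K.
ΔL_mismatch = Δα·L·ΔT = 79.6×10⁻⁶ × 466.0 mm × 234.0 K = 8680 µm.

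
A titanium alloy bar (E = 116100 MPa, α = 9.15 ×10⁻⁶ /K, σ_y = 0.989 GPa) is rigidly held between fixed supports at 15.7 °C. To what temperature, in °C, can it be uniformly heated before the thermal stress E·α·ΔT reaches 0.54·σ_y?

518 °C

E = 116100 MPa = 116.1 GPa.
σ_y = 0.989 GPa = 989.0 MPa.
E·α·ΔT = 534.1 MPa ⇒ ΔT = 534.1 / (116.1×10³ × 9.15×10⁻⁶) = 502.7 K.
T = 15.7 + 502.7 = 518.4 °C.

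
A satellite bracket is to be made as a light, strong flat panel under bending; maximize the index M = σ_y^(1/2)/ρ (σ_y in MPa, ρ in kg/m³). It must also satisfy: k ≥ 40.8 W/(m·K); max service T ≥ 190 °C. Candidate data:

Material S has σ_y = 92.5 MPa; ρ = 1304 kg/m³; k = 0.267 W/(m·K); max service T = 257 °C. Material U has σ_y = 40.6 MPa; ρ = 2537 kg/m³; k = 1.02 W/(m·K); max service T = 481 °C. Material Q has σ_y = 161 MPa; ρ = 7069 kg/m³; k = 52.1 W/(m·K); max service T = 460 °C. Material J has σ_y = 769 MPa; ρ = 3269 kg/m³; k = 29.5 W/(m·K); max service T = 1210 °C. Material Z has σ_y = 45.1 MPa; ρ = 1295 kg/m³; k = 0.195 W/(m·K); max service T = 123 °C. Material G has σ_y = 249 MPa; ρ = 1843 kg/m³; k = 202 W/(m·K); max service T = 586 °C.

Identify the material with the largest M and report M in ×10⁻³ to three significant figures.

Screen on constraints: k ≥ 40.8 W/(m·K); max service T ≥ 190 °C. Survivors: material Q, material G.
Evaluate M for each candidate:
  material G: M = 8.56×10⁻³
  material Q: M = 1.79×10⁻³
Material G ranks first.

material G, M = 8.56×10⁻³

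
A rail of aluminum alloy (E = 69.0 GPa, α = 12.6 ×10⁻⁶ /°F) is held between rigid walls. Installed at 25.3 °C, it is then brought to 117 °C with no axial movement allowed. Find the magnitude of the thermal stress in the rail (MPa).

144 MPa

α = 12.6×10⁻⁶/°F × 9/5 = 22.7×10⁻⁶/K.
ΔT = 91.70 K. Constrained thermal stress σ = E·α·ΔT = 69.00×10³ MPa × 22.7×10⁻⁶ × 91.70 = 144 MPa (compressive).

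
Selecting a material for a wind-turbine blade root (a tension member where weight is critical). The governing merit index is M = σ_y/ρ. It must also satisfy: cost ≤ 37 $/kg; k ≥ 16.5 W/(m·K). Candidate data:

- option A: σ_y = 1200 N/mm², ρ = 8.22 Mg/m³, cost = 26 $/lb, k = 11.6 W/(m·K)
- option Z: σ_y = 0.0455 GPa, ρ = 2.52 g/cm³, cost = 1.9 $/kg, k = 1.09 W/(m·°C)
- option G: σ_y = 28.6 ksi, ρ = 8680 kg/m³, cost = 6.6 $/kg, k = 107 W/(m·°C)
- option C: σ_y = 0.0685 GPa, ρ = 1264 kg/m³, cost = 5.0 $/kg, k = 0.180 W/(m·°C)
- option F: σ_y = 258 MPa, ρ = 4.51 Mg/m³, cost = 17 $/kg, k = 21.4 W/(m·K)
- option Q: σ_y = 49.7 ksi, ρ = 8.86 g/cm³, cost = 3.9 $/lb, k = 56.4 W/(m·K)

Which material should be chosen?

Screen on constraints: cost ≤ 37 $/kg; k ≥ 16.5 W/(m·K). Survivors: option G, option F, option Q.
Normalizing units and computing the index:
  option G: σ_y = 197.2 MPa, ρ = 8680 kg/m³
  option F: σ_y = 258.0 MPa, ρ = 4510 kg/m³
  option Q: σ_y = 342.7 MPa, ρ = 8860 kg/m³
  option F: M = 57.2 kN·m/kg
  option Q: M = 38.7 kN·m/kg
  option G: M = 22.7 kN·m/kg
Highest index: option F.

option F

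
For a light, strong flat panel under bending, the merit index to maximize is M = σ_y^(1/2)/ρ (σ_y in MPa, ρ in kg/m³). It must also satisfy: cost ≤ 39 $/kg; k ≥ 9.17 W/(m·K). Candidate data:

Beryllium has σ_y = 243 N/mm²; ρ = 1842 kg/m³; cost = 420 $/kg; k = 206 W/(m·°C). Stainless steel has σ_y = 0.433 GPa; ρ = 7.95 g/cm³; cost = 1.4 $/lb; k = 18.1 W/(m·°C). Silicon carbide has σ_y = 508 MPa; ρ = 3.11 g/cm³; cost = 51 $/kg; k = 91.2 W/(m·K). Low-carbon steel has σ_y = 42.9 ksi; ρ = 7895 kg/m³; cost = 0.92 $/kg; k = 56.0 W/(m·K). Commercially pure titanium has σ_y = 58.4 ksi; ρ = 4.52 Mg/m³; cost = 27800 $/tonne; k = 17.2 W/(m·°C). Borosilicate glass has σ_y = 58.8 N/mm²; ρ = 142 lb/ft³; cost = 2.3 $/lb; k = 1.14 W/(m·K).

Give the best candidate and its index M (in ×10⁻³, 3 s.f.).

Screen on constraints: cost ≤ 39 $/kg; k ≥ 9.17 W/(m·K). Survivors: stainless steel, low-carbon steel, commercially pure titanium.
After converting to SI:
  stainless steel: σ_y = 433.0 MPa, ρ = 7950 kg/m³
  low-carbon steel: σ_y = 295.8 MPa, ρ = 7895 kg/m³
  commercially pure titanium: σ_y = 402.7 MPa, ρ = 4520 kg/m³
  commercially pure titanium: M = 4.44×10⁻³
  stainless steel: M = 2.62×10⁻³
  low-carbon steel: M = 2.18×10⁻³
Commercially pure titanium has the largest M.

commercially pure titanium, M = 4.44×10⁻³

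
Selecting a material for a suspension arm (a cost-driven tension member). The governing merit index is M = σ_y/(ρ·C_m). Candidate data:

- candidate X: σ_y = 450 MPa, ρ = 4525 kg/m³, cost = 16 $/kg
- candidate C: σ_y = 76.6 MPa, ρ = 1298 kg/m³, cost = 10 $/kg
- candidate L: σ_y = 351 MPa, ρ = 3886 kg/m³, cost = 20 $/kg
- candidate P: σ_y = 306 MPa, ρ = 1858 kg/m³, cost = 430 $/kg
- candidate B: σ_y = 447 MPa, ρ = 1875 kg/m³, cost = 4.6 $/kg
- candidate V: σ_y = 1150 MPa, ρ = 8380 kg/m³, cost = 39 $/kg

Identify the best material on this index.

candidate B

Computing M directly (units already consistent):
  candidate B: M = 51.8 kN·m per $
  candidate X: M = 6.22 kN·m per $
  candidate C: M = 5.90 kN·m per $
  candidate L: M = 4.52 kN·m per $
  candidate V: M = 3.52 kN·m per $
  candidate P: M = 0.383 kN·m per $
Candidate B ranks first.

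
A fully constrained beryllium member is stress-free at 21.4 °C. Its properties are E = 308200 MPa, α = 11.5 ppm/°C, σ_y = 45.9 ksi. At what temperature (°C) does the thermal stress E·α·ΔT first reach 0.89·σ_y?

E = 308200 MPa = 308.2 GPa.
σ_y = 45.9 ksi = 316.5 MPa.
E·α·ΔT = 281.7 MPa ⇒ ΔT = 281.7 / (308.2×10³ × 11.5×10⁻⁶) = 79.47 K.
T = 21.4 + 79.47 = 100.9 °C.

101 °C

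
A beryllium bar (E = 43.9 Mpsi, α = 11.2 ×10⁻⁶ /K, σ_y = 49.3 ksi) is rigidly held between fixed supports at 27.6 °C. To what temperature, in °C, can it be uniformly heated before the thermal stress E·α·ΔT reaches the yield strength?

128 °C

E = 43.9 Mpsi = 302.7 GPa.
σ_y = 49.3 ksi = 339.9 MPa.
E·α·ΔT = 339.9 MPa ⇒ ΔT = 339.9 / (302.7×10³ × 11.2×10⁻⁶) = 100.3 K.
T = 27.6 + 100.3 = 127.9 °C.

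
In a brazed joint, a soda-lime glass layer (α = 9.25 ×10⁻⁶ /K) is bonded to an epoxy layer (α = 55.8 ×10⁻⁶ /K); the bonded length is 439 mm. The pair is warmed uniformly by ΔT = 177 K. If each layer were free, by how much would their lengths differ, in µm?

3620 µm

Δα = |9.25 − 55.8|×10⁻⁶/K = 46.5×10⁻⁶/K.
ΔL_mismatch = Δα·L·ΔT = 46.5×10⁻⁶ × 439.0 mm × 177.0 K = 3620 µm.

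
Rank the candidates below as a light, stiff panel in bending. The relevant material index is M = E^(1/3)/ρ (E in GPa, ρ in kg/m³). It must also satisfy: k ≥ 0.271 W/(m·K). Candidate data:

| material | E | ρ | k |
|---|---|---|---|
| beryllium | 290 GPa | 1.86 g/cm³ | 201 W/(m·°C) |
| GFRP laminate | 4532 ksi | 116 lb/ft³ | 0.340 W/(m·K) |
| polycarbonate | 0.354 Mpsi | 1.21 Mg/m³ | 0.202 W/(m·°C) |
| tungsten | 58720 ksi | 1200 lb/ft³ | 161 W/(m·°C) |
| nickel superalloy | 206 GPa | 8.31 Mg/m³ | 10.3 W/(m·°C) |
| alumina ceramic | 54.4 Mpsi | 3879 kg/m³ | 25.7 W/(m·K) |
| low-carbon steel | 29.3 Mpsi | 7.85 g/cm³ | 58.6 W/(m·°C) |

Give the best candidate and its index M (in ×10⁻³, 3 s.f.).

beryllium, M = 3.56×10⁻³

Screen on constraints: k ≥ 0.271 W/(m·K). Survivors: beryllium, GFRP laminate, tungsten, nickel superalloy, alumina ceramic, low-carbon steel.
Putting every candidate on a common basis:
  beryllium: E = 290.0 GPa, ρ = 1860 kg/m³
  GFRP laminate: E = 31.25 GPa, ρ = 1858 kg/m³
  tungsten: E = 404.9 GPa, ρ = 19220 kg/m³
  nickel superalloy: E = 206.0 GPa, ρ = 8310 kg/m³
  alumina ceramic: E = 375.1 GPa, ρ = 3879 kg/m³
  low-carbon steel: E = 202.0 GPa, ρ = 7850 kg/m³
  beryllium: M = 3.56×10⁻³
  alumina ceramic: M = 1.86×10⁻³
  GFRP laminate: M = 1.70×10⁻³
  low-carbon steel: M = 0.747×10⁻³
  nickel superalloy: M = 0.711×10⁻³
  tungsten: M = 0.385×10⁻³
Highest index: beryllium.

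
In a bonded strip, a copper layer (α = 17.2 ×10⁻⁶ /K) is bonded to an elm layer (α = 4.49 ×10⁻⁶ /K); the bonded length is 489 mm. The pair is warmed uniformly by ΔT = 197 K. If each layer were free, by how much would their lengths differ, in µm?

Δα = |17.2 − 4.49|×10⁻⁶/K = 12.7×10⁻⁶/K.
ΔL_mismatch = Δα·L·ΔT = 12.7×10⁻⁶ × 489.0 mm × 197.0 K = 1220 µm.

1220 µm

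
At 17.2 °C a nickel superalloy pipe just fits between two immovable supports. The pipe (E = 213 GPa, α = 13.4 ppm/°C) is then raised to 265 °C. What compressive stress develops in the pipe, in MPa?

ΔT = 247.8 K. Constrained thermal stress σ = E·α·ΔT = 213.0×10³ MPa × 13.4×10⁻⁶ × 247.8 = 707 MPa (compressive).

707 MPa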